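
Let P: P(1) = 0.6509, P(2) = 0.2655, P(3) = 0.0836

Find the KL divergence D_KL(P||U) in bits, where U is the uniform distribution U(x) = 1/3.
0.3745 bits

U(i) = 1/3 for all i

D_KL(P||U) = Σ P(x) log₂(P(x) / (1/3))
           = Σ P(x) log₂(P(x)) + log₂(3)
           = log₂(3) - H(P)

H(P) = -Σ P(x) log₂(P(x)):
  -P(1)·log₂(P(1)) = -(0.6509)·log₂(0.6509) = 0.40323
  -P(2)·log₂(P(2)) = -(0.2655)·log₂(0.2655) = 0.50796
  -P(3)·log₂(P(3)) = -(0.0836)·log₂(0.0836) = 0.29932
H(P) = 0.40323 + 0.50796 + 0.29932 = 1.21051 bits

log₂(3) = 1.58496 bits

D_KL(P||U) = 1.58496 - 1.21051 = 0.37445 ≈ 0.3745 bits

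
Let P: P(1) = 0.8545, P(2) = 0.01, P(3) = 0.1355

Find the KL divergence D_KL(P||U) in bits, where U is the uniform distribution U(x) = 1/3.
0.9340 bits

U(i) = 1/3 for all i

D_KL(P||U) = Σ P(x) log₂(P(x) / (1/3))
           = Σ P(x) log₂(P(x)) + log₂(3)
           = log₂(3) - H(P)

H(P) = -Σ P(x) log₂(P(x)):
  -P(1)·log₂(P(1)) = -(0.8545)·log₂(0.8545) = 0.19384
  -P(2)·log₂(P(2)) = -(0.01)·log₂(0.01) = 0.06644
  -P(3)·log₂(P(3)) = -(0.1355)·log₂(0.1355) = 0.39073
H(P) = 0.19384 + 0.06644 + 0.39073 = 0.65101 bits

log₂(3) = 1.58496 bits

D_KL(P||U) = 1.58496 - 0.65101 = 0.93395 ≈ 0.9340 bits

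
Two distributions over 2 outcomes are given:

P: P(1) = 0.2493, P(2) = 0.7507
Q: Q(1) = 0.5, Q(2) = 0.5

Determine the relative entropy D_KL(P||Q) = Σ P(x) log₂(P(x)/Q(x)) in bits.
0.1898 bits

D_KL(P||Q) = Σ P(x) log₂(P(x)/Q(x))

Computing term by term:
  P(1)·log₂(P(1)/Q(1)) = 0.2493·log₂(0.2493/0.5) = -0.25031
  P(2)·log₂(P(2)/Q(2)) = 0.7507·log₂(0.7507/0.5) = 0.44014

D_KL(P||Q) = -0.25031 + 0.44014 = 0.18983 ≈ 0.1898 bits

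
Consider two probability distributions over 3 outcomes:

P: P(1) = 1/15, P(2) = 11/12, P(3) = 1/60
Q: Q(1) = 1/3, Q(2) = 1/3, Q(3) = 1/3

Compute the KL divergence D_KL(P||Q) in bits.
1.1110 bits

D_KL(P||Q) = Σ P(x) log₂(P(x)/Q(x))

Computing term by term:
  P(1)·log₂(P(1)/Q(1)) = (1/15)·log₂((1/15)/(1/3)) = -0.15480
  P(2)·log₂(P(2)/Q(2)) = (11/12)·log₂((11/12)/(1/3)) = 1.33781
  P(3)·log₂(P(3)/Q(3)) = (1/60)·log₂((1/60)/(1/3)) = -0.07203

D_KL(P||Q) = -0.15480 + 1.33781 - 0.07203 = 1.11098 ≈ 1.1110 bits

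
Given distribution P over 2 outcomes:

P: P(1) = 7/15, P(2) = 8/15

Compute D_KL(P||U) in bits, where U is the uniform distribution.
0.0032 bits

U(i) = 1/2 for all i

D_KL(P||U) = Σ P(x) log₂(P(x) / (1/2))
           = Σ P(x) log₂(P(x)) + log₂(2)
           = log₂(2) - H(P)

H(P) = -Σ P(x) log₂(P(x)):
  -P(1)·log₂(P(1)) = -(7/15)·log₂(7/15) = 0.51312
  -P(2)·log₂(P(2)) = -(8/15)·log₂(8/15) = 0.48367
H(P) = 0.51312 + 0.48367 = 0.99679 bits

log₂(2) = 1.00000 bits

D_KL(P||U) = 1.00000 - 0.99679 = 0.00321 ≈ 0.0032 bits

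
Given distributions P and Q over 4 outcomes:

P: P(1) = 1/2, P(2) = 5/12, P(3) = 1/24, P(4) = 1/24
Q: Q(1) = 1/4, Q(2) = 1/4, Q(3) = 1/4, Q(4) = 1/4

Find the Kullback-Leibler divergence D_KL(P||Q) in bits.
0.5917 bits

D_KL(P||Q) = Σ P(x) log₂(P(x)/Q(x))

Computing term by term:
  P(1)·log₂(P(1)/Q(1)) = (1/2)·log₂((1/2)/(1/4)) = 0.50000
  P(2)·log₂(P(2)/Q(2)) = (5/12)·log₂((5/12)/(1/4)) = 0.30707
  P(3)·log₂(P(3)/Q(3)) = (1/24)·log₂((1/24)/(1/4)) = -0.10771
  P(4)·log₂(P(4)/Q(4)) = (1/24)·log₂((1/24)/(1/4)) = -0.10771

D_KL(P||Q) = 0.50000 + 0.30707 - 0.10771 - 0.10771 = 0.59165 ≈ 0.5917 bits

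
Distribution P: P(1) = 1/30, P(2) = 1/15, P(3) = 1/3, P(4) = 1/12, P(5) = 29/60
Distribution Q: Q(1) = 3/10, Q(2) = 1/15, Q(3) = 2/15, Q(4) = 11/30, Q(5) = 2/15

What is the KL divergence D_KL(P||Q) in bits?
1.0549 bits

D_KL(P||Q) = Σ P(x) log₂(P(x)/Q(x))

Computing term by term:
  P(1)·log₂(P(1)/Q(1)) = (1/30)·log₂((1/30)/(3/10)) = -0.10566
  P(2)·log₂(P(2)/Q(2)) = (1/15)·log₂((1/15)/(1/15)) = 0.00000
  P(3)·log₂(P(3)/Q(3)) = (1/3)·log₂((1/3)/(2/15)) = 0.44064
  P(4)·log₂(P(4)/Q(4)) = (1/12)·log₂((1/12)/(11/30)) = -0.17813
  P(5)·log₂(P(5)/Q(5)) = (29/60)·log₂((29/60)/(2/15)) = 0.89802

D_KL(P||Q) = -0.10566 + 0.00000 + 0.44064 - 0.17813 + 0.89802 = 1.05487 ≈ 1.0549 bits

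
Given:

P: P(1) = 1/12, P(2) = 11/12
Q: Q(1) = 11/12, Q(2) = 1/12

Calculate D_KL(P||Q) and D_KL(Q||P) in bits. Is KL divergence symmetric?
D_KL(P||Q) = 2.8829 bits, D_KL(Q||P) = 2.8829 bits. The two values coincide for this particular pair, but no — KL divergence is not symmetric in general.

D_KL(P||Q) = Σ P(x) log₂(P(x)/Q(x))

Computing term by term:
  P(1)·log₂(P(1)/Q(1)) = (1/12)·log₂((1/12)/(11/12)) = -0.28829
  P(2)·log₂(P(2)/Q(2)) = (11/12)·log₂((11/12)/(1/12)) = 3.17115

D_KL(P||Q) = -0.28829 + 3.17115 = 2.88286 ≈ 2.8829 bits

D_KL(Q||P) = Σ Q(x) log₂(Q(x)/P(x))

Computing term by term:
  Q(1)·log₂(Q(1)/P(1)) = (11/12)·log₂((11/12)/(1/12)) = 3.17115
  Q(2)·log₂(Q(2)/P(2)) = (1/12)·log₂((1/12)/(11/12)) = -0.28829

D_KL(Q||P) = 3.17115 - 0.28829 = 2.88286 ≈ 2.8829 bits

These ARE equal here. Q is P with outcomes relabeled (Q(1) = P(2), Q(2) = P(1)) by a relabeling that is its own inverse, so the two sums contain exactly the same terms in a different order. This is a special case — KL divergence is not symmetric in general: D_KL(P||Q) ≠ D_KL(Q||P) for most P, Q.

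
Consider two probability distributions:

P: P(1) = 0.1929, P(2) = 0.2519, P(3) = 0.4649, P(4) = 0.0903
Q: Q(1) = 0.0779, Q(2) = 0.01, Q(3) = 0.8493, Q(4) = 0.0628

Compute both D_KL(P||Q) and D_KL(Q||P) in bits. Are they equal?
D_KL(P||Q) = 1.0680 bits, D_KL(Q||P) = 0.5570 bits. No, they are not equal.

D_KL(P||Q) = Σ P(x) log₂(P(x)/Q(x))

Computing term by term:
  P(1)·log₂(P(1)/Q(1)) = 0.1929·log₂(0.1929/0.0779) = 0.25234
  P(2)·log₂(P(2)/Q(2)) = 0.2519·log₂(0.2519/0.01) = 1.17254
  P(3)·log₂(P(3)/Q(3)) = 0.4649·log₂(0.4649/0.8493) = -0.40416
  P(4)·log₂(P(4)/Q(4)) = 0.0903·log₂(0.0903/0.0628) = 0.04731

D_KL(P||Q) = 0.25234 + 1.17254 - 0.40416 + 0.04731 = 1.06803 ≈ 1.0680 bits

D_KL(Q||P) = Σ Q(x) log₂(Q(x)/P(x))

Computing term by term:
  Q(1)·log₂(Q(1)/P(1)) = 0.0779·log₂(0.0779/0.1929) = -0.10191
  Q(2)·log₂(Q(2)/P(2)) = 0.01·log₂(0.01/0.2519) = -0.04655
  Q(3)·log₂(Q(3)/P(3)) = 0.8493·log₂(0.8493/0.4649) = 0.73834
  Q(4)·log₂(Q(4)/P(4)) = 0.0628·log₂(0.0628/0.0903) = -0.03290

D_KL(Q||P) = -0.10191 - 0.04655 + 0.73834 - 0.03290 = 0.55698 ≈ 0.5570 bits

These are NOT equal (difference: 0.5110 bits). KL divergence is asymmetric: D_KL(P||Q) ≠ D_KL(Q||P) in general.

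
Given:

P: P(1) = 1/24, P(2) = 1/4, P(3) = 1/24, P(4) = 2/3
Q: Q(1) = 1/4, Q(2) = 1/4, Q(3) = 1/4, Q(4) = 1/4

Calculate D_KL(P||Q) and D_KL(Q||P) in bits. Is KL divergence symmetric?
D_KL(P||Q) = 0.7279 bits, D_KL(Q||P) = 0.9387 bits. No, KL divergence is not symmetric.

D_KL(P||Q) = Σ P(x) log₂(P(x)/Q(x))

Computing term by term:
  P(1)·log₂(P(1)/Q(1)) = (1/24)·log₂((1/24)/(1/4)) = -0.10771
  P(2)·log₂(P(2)/Q(2)) = (1/4)·log₂((1/4)/(1/4)) = 0.00000
  P(3)·log₂(P(3)/Q(3)) = (1/24)·log₂((1/24)/(1/4)) = -0.10771
  P(4)·log₂(P(4)/Q(4)) = (2/3)·log₂((2/3)/(1/4)) = 0.94336

D_KL(P||Q) = -0.10771 + 0.00000 - 0.10771 + 0.94336 = 0.72794 ≈ 0.7279 bits

D_KL(Q||P) = Σ Q(x) log₂(Q(x)/P(x))

Computing term by term:
  Q(1)·log₂(Q(1)/P(1)) = (1/4)·log₂((1/4)/(1/24)) = 0.64624
  Q(2)·log₂(Q(2)/P(2)) = (1/4)·log₂((1/4)/(1/4)) = 0.00000
  Q(3)·log₂(Q(3)/P(3)) = (1/4)·log₂((1/4)/(1/24)) = 0.64624
  Q(4)·log₂(Q(4)/P(4)) = (1/4)·log₂((1/4)/(2/3)) = -0.35376

D_KL(Q||P) = 0.64624 + 0.00000 + 0.64624 - 0.35376 = 0.93872 ≈ 0.9387 bits

These are NOT equal (difference: 0.2108 bits). KL divergence is asymmetric: D_KL(P||Q) ≠ D_KL(Q||P) in general.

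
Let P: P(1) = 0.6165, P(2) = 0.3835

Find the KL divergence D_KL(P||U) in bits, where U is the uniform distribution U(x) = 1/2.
0.0395 bits

U(i) = 1/2 for all i

D_KL(P||U) = Σ P(x) log₂(P(x) / (1/2))
           = Σ P(x) log₂(P(x)) + log₂(2)
           = log₂(2) - H(P)

H(P) = -Σ P(x) log₂(P(x)):
  -P(1)·log₂(P(1)) = -(0.6165)·log₂(0.6165) = 0.43021
  -P(2)·log₂(P(2)) = -(0.3835)·log₂(0.3835) = 0.53027
H(P) = 0.43021 + 0.53027 = 0.96048 bits

log₂(2) = 1.00000 bits

D_KL(P||U) = 1.00000 - 0.96048 = 0.03952 ≈ 0.0395 bits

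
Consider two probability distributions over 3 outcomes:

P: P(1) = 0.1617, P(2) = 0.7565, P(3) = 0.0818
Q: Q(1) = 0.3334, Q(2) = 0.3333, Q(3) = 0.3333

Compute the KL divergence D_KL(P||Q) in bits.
0.5600 bits

D_KL(P||Q) = Σ P(x) log₂(P(x)/Q(x))

Computing term by term:
  P(1)·log₂(P(1)/Q(1)) = 0.1617·log₂(0.1617/0.3334) = -0.16880
  P(2)·log₂(P(2)/Q(2)) = 0.7565·log₂(0.7565/0.3333) = 0.89458
  P(3)·log₂(P(3)/Q(3)) = 0.0818·log₂(0.0818/0.3333) = -0.16578

D_KL(P||Q) = -0.16880 + 0.89458 - 0.16578 = 0.56000 ≈ 0.5600 bits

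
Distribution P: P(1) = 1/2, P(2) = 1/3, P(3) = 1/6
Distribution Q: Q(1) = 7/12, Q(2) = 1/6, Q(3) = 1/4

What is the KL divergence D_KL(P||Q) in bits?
0.1246 bits

D_KL(P||Q) = Σ P(x) log₂(P(x)/Q(x))

Computing term by term:
  P(1)·log₂(P(1)/Q(1)) = (1/2)·log₂((1/2)/(7/12)) = -0.11120
  P(2)·log₂(P(2)/Q(2)) = (1/3)·log₂((1/3)/(1/6)) = 0.33333
  P(3)·log₂(P(3)/Q(3)) = (1/6)·log₂((1/6)/(1/4)) = -0.09749

D_KL(P||Q) = -0.11120 + 0.33333 - 0.09749 = 0.12464 ≈ 0.1246 bits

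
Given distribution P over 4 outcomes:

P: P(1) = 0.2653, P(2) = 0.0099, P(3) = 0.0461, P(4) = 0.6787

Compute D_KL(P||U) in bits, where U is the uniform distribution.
0.8421 bits

U(i) = 1/4 for all i

D_KL(P||U) = Σ P(x) log₂(P(x) / (1/4))
           = Σ P(x) log₂(P(x)) + log₂(4)
           = log₂(4) - H(P)

H(P) = -Σ P(x) log₂(P(x)):
  -P(1)·log₂(P(1)) = -(0.2653)·log₂(0.2653) = 0.50786
  -P(2)·log₂(P(2)) = -(0.0099)·log₂(0.0099) = 0.06592
  -P(3)·log₂(P(3)) = -(0.0461)·log₂(0.0461) = 0.20464
  -P(4)·log₂(P(4)) = -(0.6787)·log₂(0.6787) = 0.37950
H(P) = 0.50786 + 0.06592 + 0.20464 + 0.37950 = 1.15792 bits

log₂(4) = 2.00000 bits

D_KL(P||U) = 2.00000 - 1.15792 = 0.84208 ≈ 0.8421 bits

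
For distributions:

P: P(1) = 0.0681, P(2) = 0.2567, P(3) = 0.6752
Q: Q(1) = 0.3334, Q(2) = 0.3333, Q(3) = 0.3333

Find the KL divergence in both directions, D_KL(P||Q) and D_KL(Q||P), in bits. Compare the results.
D_KL(P||Q) = 0.4349 bits, D_KL(Q||P) = 0.5501 bits. D_KL(Q||P) is larger than D_KL(P||Q) by 0.1152 bits; the two directions differ.

D_KL(P||Q) = Σ P(x) log₂(P(x)/Q(x))

Computing term by term:
  P(1)·log₂(P(1)/Q(1)) = 0.0681·log₂(0.0681/0.3334) = -0.15605
  P(2)·log₂(P(2)/Q(2)) = 0.2567·log₂(0.2567/0.3333) = -0.09671
  P(3)·log₂(P(3)/Q(3)) = 0.6752·log₂(0.6752/0.3333) = 0.68769

D_KL(P||Q) = -0.15605 - 0.09671 + 0.68769 = 0.43493 ≈ 0.4349 bits

D_KL(Q||P) = Σ Q(x) log₂(Q(x)/P(x))

Computing term by term:
  Q(1)·log₂(Q(1)/P(1)) = 0.3334·log₂(0.3334/0.0681) = 0.76400
  Q(2)·log₂(Q(2)/P(2)) = 0.3333·log₂(0.3333/0.2567) = 0.12557
  Q(3)·log₂(Q(3)/P(3)) = 0.3333·log₂(0.3333/0.6752) = -0.33946

D_KL(Q||P) = 0.76400 + 0.12557 - 0.33946 = 0.55011 ≈ 0.5501 bits

These are NOT equal (difference: 0.1152 bits). KL divergence is asymmetric: D_KL(P||Q) ≠ D_KL(Q||P) in general.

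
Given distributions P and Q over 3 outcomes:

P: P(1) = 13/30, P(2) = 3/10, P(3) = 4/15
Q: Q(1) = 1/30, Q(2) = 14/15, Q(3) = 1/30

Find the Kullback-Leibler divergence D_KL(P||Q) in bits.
1.9123 bits

D_KL(P||Q) = Σ P(x) log₂(P(x)/Q(x))

Computing term by term:
  P(1)·log₂(P(1)/Q(1)) = (13/30)·log₂((13/30)/(1/30)) = 1.60352
  P(2)·log₂(P(2)/Q(2)) = (3/10)·log₂((3/10)/(14/15)) = -0.49123
  P(3)·log₂(P(3)/Q(3)) = (4/15)·log₂((4/15)/(1/30)) = 0.80000

D_KL(P||Q) = 1.60352 - 0.49123 + 0.80000 = 1.91229 ≈ 1.9123 bits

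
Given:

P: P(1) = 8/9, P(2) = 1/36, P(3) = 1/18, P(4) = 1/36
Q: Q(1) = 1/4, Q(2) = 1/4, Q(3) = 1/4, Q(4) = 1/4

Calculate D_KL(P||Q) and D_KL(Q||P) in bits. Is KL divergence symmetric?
D_KL(P||Q) = 1.3301 bits, D_KL(Q||P) = 1.6699 bits. No, KL divergence is not symmetric.

D_KL(P||Q) = Σ P(x) log₂(P(x)/Q(x))

Computing term by term:
  P(1)·log₂(P(1)/Q(1)) = (8/9)·log₂((8/9)/(1/4)) = 1.62673
  P(2)·log₂(P(2)/Q(2)) = (1/36)·log₂((1/36)/(1/4)) = -0.08805
  P(3)·log₂(P(3)/Q(3)) = (1/18)·log₂((1/18)/(1/4)) = -0.12055
  P(4)·log₂(P(4)/Q(4)) = (1/36)·log₂((1/36)/(1/4)) = -0.08805

D_KL(P||Q) = 1.62673 - 0.08805 - 0.12055 - 0.08805 = 1.33008 ≈ 1.3301 bits

D_KL(Q||P) = Σ Q(x) log₂(Q(x)/P(x))

Computing term by term:
  Q(1)·log₂(Q(1)/P(1)) = (1/4)·log₂((1/4)/(8/9)) = -0.45752
  Q(2)·log₂(Q(2)/P(2)) = (1/4)·log₂((1/4)/(1/36)) = 0.79248
  Q(3)·log₂(Q(3)/P(3)) = (1/4)·log₂((1/4)/(1/18)) = 0.54248
  Q(4)·log₂(Q(4)/P(4)) = (1/4)·log₂((1/4)/(1/36)) = 0.79248

D_KL(Q||P) = -0.45752 + 0.79248 + 0.54248 + 0.79248 = 1.66992 ≈ 1.6699 bits

These are NOT equal (difference: 0.3398 bits). KL divergence is asymmetric: D_KL(P||Q) ≠ D_KL(Q||P) in general.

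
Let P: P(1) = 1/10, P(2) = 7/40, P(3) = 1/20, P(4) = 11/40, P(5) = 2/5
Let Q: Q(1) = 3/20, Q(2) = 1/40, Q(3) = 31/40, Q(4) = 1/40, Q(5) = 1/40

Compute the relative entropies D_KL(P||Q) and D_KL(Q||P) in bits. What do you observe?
D_KL(P||Q) = 2.7864 bits, D_KL(Q||P) = 2.8956 bits. The two directions give different values (D_KL(Q||P) exceeds D_KL(P||Q) by 0.1092 bits): KL divergence is asymmetric.

D_KL(P||Q) = Σ P(x) log₂(P(x)/Q(x))

Computing term by term:
  P(1)·log₂(P(1)/Q(1)) = (1/10)·log₂((1/10)/(3/20)) = -0.05850
  P(2)·log₂(P(2)/Q(2)) = (7/40)·log₂((7/40)/(1/40)) = 0.49129
  P(3)·log₂(P(3)/Q(3)) = (1/20)·log₂((1/20)/(31/40)) = -0.19771
  P(4)·log₂(P(4)/Q(4)) = (11/40)·log₂((11/40)/(1/40)) = 0.95134
  P(5)·log₂(P(5)/Q(5)) = (2/5)·log₂((2/5)/(1/40)) = 1.60000

D_KL(P||Q) = -0.05850 + 0.49129 - 0.19771 + 0.95134 + 1.60000 = 2.78642 ≈ 2.7864 bits

D_KL(Q||P) = Σ Q(x) log₂(Q(x)/P(x))

Computing term by term:
  Q(1)·log₂(Q(1)/P(1)) = (3/20)·log₂((3/20)/(1/10)) = 0.08774
  Q(2)·log₂(Q(2)/P(2)) = (1/40)·log₂((1/40)/(7/40)) = -0.07018
  Q(3)·log₂(Q(3)/P(3)) = (31/40)·log₂((31/40)/(1/20)) = 3.06450
  Q(4)·log₂(Q(4)/P(4)) = (1/40)·log₂((1/40)/(11/40)) = -0.08649
  Q(5)·log₂(Q(5)/P(5)) = (1/40)·log₂((1/40)/(2/5)) = -0.10000

D_KL(Q||P) = 0.08774 - 0.07018 + 3.06450 - 0.08649 - 0.10000 = 2.89557 ≈ 2.8956 bits

These are NOT equal (difference: 0.1092 bits). KL divergence is asymmetric: D_KL(P||Q) ≠ D_KL(Q||P) in general.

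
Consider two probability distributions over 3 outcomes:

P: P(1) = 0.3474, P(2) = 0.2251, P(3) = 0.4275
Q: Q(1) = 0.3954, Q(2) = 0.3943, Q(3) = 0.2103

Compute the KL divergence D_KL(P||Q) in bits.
0.1906 bits

D_KL(P||Q) = Σ P(x) log₂(P(x)/Q(x))

Computing term by term:
  P(1)·log₂(P(1)/Q(1)) = 0.3474·log₂(0.3474/0.3954) = -0.06486
  P(2)·log₂(P(2)/Q(2)) = 0.2251·log₂(0.2251/0.3943) = -0.18204
  P(3)·log₂(P(3)/Q(3)) = 0.4275·log₂(0.4275/0.2103) = 0.43754

D_KL(P||Q) = -0.06486 - 0.18204 + 0.43754 = 0.19064 ≈ 0.1906 bits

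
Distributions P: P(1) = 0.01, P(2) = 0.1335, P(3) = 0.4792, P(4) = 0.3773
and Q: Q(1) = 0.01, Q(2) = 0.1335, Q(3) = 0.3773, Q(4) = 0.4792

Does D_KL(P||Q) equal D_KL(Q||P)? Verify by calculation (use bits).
D_KL(P||Q) = 0.0351 bits, D_KL(Q||P) = 0.0351 bits. Yes — for this pair D_KL(P||Q) = D_KL(Q||P).

D_KL(P||Q) = Σ P(x) log₂(P(x)/Q(x))

Computing term by term:
  P(1)·log₂(P(1)/Q(1)) = 0.01·log₂(0.01/0.01) = 0.00000
  P(2)·log₂(P(2)/Q(2)) = 0.1335·log₂(0.1335/0.1335) = 0.00000
  P(3)·log₂(P(3)/Q(3)) = 0.4792·log₂(0.4792/0.3773) = 0.16528
  P(4)·log₂(P(4)/Q(4)) = 0.3773·log₂(0.3773/0.4792) = -0.13014

D_KL(P||Q) = 0.00000 + 0.00000 + 0.16528 - 0.13014 = 0.03514 ≈ 0.0351 bits

D_KL(Q||P) = Σ Q(x) log₂(Q(x)/P(x))

Computing term by term:
  Q(1)·log₂(Q(1)/P(1)) = 0.01·log₂(0.01/0.01) = 0.00000
  Q(2)·log₂(Q(2)/P(2)) = 0.1335·log₂(0.1335/0.1335) = 0.00000
  Q(3)·log₂(Q(3)/P(3)) = 0.3773·log₂(0.3773/0.4792) = -0.13014
  Q(4)·log₂(Q(4)/P(4)) = 0.4792·log₂(0.4792/0.3773) = 0.16528

D_KL(Q||P) = 0.00000 + 0.00000 - 0.13014 + 0.16528 = 0.03514 ≈ 0.0351 bits

These ARE equal here. Q is P with outcomes relabeled (Q(3) = P(4), Q(4) = P(3)) by a relabeling that is its own inverse, so the two sums contain exactly the same terms in a different order. This is a special case — KL divergence is not symmetric in general: D_KL(P||Q) ≠ D_KL(Q||P) for most P, Q.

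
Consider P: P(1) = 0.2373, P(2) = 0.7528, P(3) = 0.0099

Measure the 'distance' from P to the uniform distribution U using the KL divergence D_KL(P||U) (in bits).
0.7182 bits

U(i) = 1/3 for all i

D_KL(P||U) = Σ P(x) log₂(P(x) / (1/3))
           = Σ P(x) log₂(P(x)) + log₂(3)
           = log₂(3) - H(P)

H(P) = -Σ P(x) log₂(P(x)):
  -P(1)·log₂(P(1)) = -(0.2373)·log₂(0.2373) = 0.49245
  -P(2)·log₂(P(2)) = -(0.7528)·log₂(0.7528) = 0.30839
  -P(3)·log₂(P(3)) = -(0.0099)·log₂(0.0099) = 0.06592
H(P) = 0.49245 + 0.30839 + 0.06592 = 0.86676 bits

log₂(3) = 1.58496 bits

D_KL(P||U) = 1.58496 - 0.86676 = 0.71820 ≈ 0.7182 bits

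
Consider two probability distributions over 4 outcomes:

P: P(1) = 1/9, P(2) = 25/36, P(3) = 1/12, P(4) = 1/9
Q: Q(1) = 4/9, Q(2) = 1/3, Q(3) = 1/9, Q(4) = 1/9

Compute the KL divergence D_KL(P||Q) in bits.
0.4785 bits

D_KL(P||Q) = Σ P(x) log₂(P(x)/Q(x))

Computing term by term:
  P(1)·log₂(P(1)/Q(1)) = (1/9)·log₂((1/9)/(4/9)) = -0.22222
  P(2)·log₂(P(2)/Q(2)) = (25/36)·log₂((25/36)/(1/3)) = 0.73534
  P(3)·log₂(P(3)/Q(3)) = (1/12)·log₂((1/12)/(1/9)) = -0.03459
  P(4)·log₂(P(4)/Q(4)) = (1/9)·log₂((1/9)/(1/9)) = 0.00000

D_KL(P||Q) = -0.22222 + 0.73534 - 0.03459 + 0.00000 = 0.47853 ≈ 0.4785 bits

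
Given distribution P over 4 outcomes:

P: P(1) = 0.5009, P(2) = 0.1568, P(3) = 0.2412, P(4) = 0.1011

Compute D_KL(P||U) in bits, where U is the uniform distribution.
0.2522 bits

U(i) = 1/4 for all i

D_KL(P||U) = Σ P(x) log₂(P(x) / (1/4))
           = Σ P(x) log₂(P(x)) + log₂(4)
           = log₂(4) - H(P)

H(P) = -Σ P(x) log₂(P(x)):
  -P(1)·log₂(P(1)) = -(0.5009)·log₂(0.5009) = 0.49960
  -P(2)·log₂(P(2)) = -(0.1568)·log₂(0.1568) = 0.41913
  -P(3)·log₂(P(3)) = -(0.2412)·log₂(0.2412) = 0.49487
  -P(4)·log₂(P(4)) = -(0.1011)·log₂(0.1011) = 0.33425
H(P) = 0.49960 + 0.41913 + 0.49487 + 0.33425 = 1.74785 bits

log₂(4) = 2.00000 bits

D_KL(P||U) = 2.00000 - 1.74785 = 0.25215 ≈ 0.2522 bits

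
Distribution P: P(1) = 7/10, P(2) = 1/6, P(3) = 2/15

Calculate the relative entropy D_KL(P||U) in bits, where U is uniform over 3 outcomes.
0.4063 bits

U(i) = 1/3 for all i

D_KL(P||U) = Σ P(x) log₂(P(x) / (1/3))
           = Σ P(x) log₂(P(x)) + log₂(3)
           = log₂(3) - H(P)

H(P) = -Σ P(x) log₂(P(x)):
  -P(1)·log₂(P(1)) = -(7/10)·log₂(7/10) = 0.36020
  -P(2)·log₂(P(2)) = -(1/6)·log₂(1/6) = 0.43083
  -P(3)·log₂(P(3)) = -(2/15)·log₂(2/15) = 0.38759
H(P) = 0.36020 + 0.43083 + 0.38759 = 1.17862 bits

log₂(3) = 1.58496 bits

D_KL(P||U) = 1.58496 - 1.17862 = 0.40634 ≈ 0.4063 bits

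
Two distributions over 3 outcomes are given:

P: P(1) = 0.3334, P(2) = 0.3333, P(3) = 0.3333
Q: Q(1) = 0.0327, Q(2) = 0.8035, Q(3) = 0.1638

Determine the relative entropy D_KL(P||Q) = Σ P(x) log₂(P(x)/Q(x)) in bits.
1.0353 bits

D_KL(P||Q) = Σ P(x) log₂(P(x)/Q(x))

Computing term by term:
  P(1)·log₂(P(1)/Q(1)) = 0.3334·log₂(0.3334/0.0327) = 1.11685
  P(2)·log₂(P(2)/Q(2)) = 0.3333·log₂(0.3333/0.8035) = -0.42312
  P(3)·log₂(P(3)/Q(3)) = 0.3333·log₂(0.3333/0.1638) = 0.34159

D_KL(P||Q) = 1.11685 - 0.42312 + 0.34159 = 1.03532 ≈ 1.0353 bits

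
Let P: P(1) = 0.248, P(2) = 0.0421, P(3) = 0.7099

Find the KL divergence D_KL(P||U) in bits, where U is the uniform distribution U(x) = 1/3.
0.5428 bits

U(i) = 1/3 for all i

D_KL(P||U) = Σ P(x) log₂(P(x) / (1/3))
           = Σ P(x) log₂(P(x)) + log₂(3)
           = log₂(3) - H(P)

H(P) = -Σ P(x) log₂(P(x)):
  -P(1)·log₂(P(1)) = -(0.248)·log₂(0.248) = 0.49887
  -P(2)·log₂(P(2)) = -(0.0421)·log₂(0.0421) = 0.19240
  -P(3)·log₂(P(3)) = -(0.7099)·log₂(0.7099) = 0.35091
H(P) = 0.49887 + 0.19240 + 0.35091 = 1.04218 bits

log₂(3) = 1.58496 bits

D_KL(P||U) = 1.58496 - 1.04218 = 0.54278 ≈ 0.5428 bits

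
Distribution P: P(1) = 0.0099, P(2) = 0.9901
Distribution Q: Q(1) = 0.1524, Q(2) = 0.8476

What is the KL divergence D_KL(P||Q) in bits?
0.1829 bits

D_KL(P||Q) = Σ P(x) log₂(P(x)/Q(x))

Computing term by term:
  P(1)·log₂(P(1)/Q(1)) = 0.0099·log₂(0.0099/0.1524) = -0.03905
  P(2)·log₂(P(2)/Q(2)) = 0.9901·log₂(0.9901/0.8476) = 0.22197

D_KL(P||Q) = -0.03905 + 0.22197 = 0.18292 ≈ 0.1829 bits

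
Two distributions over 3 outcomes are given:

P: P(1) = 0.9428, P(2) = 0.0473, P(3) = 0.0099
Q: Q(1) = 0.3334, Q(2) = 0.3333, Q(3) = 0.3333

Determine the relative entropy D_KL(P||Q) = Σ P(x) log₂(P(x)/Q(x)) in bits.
1.2304 bits

D_KL(P||Q) = Σ P(x) log₂(P(x)/Q(x))

Computing term by term:
  P(1)·log₂(P(1)/Q(1)) = 0.9428·log₂(0.9428/0.3334) = 1.41391
  P(2)·log₂(P(2)/Q(2)) = 0.0473·log₂(0.0473/0.3333) = -0.13324
  P(3)·log₂(P(3)/Q(3)) = 0.0099·log₂(0.0099/0.3333) = -0.05023

D_KL(P||Q) = 1.41391 - 0.13324 - 0.05023 = 1.23044 ≈ 1.2304 bits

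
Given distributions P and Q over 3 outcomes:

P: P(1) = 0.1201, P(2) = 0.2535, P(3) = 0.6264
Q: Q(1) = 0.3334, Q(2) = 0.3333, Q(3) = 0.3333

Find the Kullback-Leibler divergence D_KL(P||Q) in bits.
0.2932 bits

D_KL(P||Q) = Σ P(x) log₂(P(x)/Q(x))

Computing term by term:
  P(1)·log₂(P(1)/Q(1)) = 0.1201·log₂(0.1201/0.3334) = -0.17691
  P(2)·log₂(P(2)/Q(2)) = 0.2535·log₂(0.2535/0.3333) = -0.10009
  P(3)·log₂(P(3)/Q(3)) = 0.6264·log₂(0.6264/0.3333) = 0.57019

D_KL(P||Q) = -0.17691 - 0.10009 + 0.57019 = 0.29319 ≈ 0.2932 bits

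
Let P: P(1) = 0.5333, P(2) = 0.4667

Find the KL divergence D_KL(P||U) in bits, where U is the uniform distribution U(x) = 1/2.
0.0032 bits

U(i) = 1/2 for all i

D_KL(P||U) = Σ P(x) log₂(P(x) / (1/2))
           = Σ P(x) log₂(P(x)) + log₂(2)
           = log₂(2) - H(P)

H(P) = -Σ P(x) log₂(P(x)):
  -P(1)·log₂(P(1)) = -(0.5333)·log₂(0.5333) = 0.48369
  -P(2)·log₂(P(2)) = -(0.4667)·log₂(0.4667) = 0.51311
H(P) = 0.48369 + 0.51311 = 0.99680 bits

log₂(2) = 1.00000 bits

D_KL(P||U) = 1.00000 - 0.99680 = 0.00320 ≈ 0.0032 bits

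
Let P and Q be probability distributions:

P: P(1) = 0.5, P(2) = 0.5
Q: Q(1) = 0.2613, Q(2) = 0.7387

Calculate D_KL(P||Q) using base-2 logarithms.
0.1866 bits

D_KL(P||Q) = Σ P(x) log₂(P(x)/Q(x))

Computing term by term:
  P(1)·log₂(P(1)/Q(1)) = 0.5·log₂(0.5/0.2613) = 0.46811
  P(2)·log₂(P(2)/Q(2)) = 0.5·log₂(0.5/0.7387) = -0.28153

D_KL(P||Q) = 0.46811 - 0.28153 = 0.18658 ≈ 0.1866 bits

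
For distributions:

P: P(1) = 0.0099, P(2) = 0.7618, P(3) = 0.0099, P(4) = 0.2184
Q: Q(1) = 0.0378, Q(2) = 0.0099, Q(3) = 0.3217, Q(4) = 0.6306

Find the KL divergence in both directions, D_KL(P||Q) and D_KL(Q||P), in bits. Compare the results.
D_KL(P||Q) = 4.3704 bits, D_KL(Q||P) = 2.5913 bits. D_KL(P||Q) is larger than D_KL(Q||P) by 1.7791 bits; the two directions differ.

D_KL(P||Q) = Σ P(x) log₂(P(x)/Q(x))

Computing term by term:
  P(1)·log₂(P(1)/Q(1)) = 0.0099·log₂(0.0099/0.0378) = -0.01914
  P(2)·log₂(P(2)/Q(2)) = 0.7618·log₂(0.7618/0.0099) = 4.77332
  P(3)·log₂(P(3)/Q(3)) = 0.0099·log₂(0.0099/0.3217) = -0.04972
  P(4)·log₂(P(4)/Q(4)) = 0.2184·log₂(0.2184/0.6306) = -0.33410

D_KL(P||Q) = -0.01914 + 4.77332 - 0.04972 - 0.33410 = 4.37036 ≈ 4.3704 bits

D_KL(Q||P) = Σ Q(x) log₂(Q(x)/P(x))

Computing term by term:
  Q(1)·log₂(Q(1)/P(1)) = 0.0378·log₂(0.0378/0.0099) = 0.07306
  Q(2)·log₂(Q(2)/P(2)) = 0.0099·log₂(0.0099/0.7618) = -0.06203
  Q(3)·log₂(Q(3)/P(3)) = 0.3217·log₂(0.3217/0.0099) = 1.61562
  Q(4)·log₂(Q(4)/P(4)) = 0.6306·log₂(0.6306/0.2184) = 0.96466

D_KL(Q||P) = 0.07306 - 0.06203 + 1.61562 + 0.96466 = 2.59131 ≈ 2.5913 bits

These are NOT equal (difference: 1.7791 bits). KL divergence is asymmetric: D_KL(P||Q) ≠ D_KL(Q||P) in general.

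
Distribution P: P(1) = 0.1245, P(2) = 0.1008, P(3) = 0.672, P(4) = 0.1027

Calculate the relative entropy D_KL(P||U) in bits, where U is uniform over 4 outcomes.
0.5695 bits

U(i) = 1/4 for all i

D_KL(P||U) = Σ P(x) log₂(P(x) / (1/4))
           = Σ P(x) log₂(P(x)) + log₂(4)
           = log₂(4) - H(P)

H(P) = -Σ P(x) log₂(P(x)):
  -P(1)·log₂(P(1)) = -(0.1245)·log₂(0.1245) = 0.37422
  -P(2)·log₂(P(2)) = -(0.1008)·log₂(0.1008) = 0.33369
  -P(3)·log₂(P(3)) = -(0.672)·log₂(0.672) = 0.38537
  -P(4)·log₂(P(4)) = -(0.1027)·log₂(0.1027) = 0.33721
H(P) = 0.37422 + 0.33369 + 0.38537 + 0.33721 = 1.43049 bits

log₂(4) = 2.00000 bits

D_KL(P||U) = 2.00000 - 1.43049 = 0.56951 ≈ 0.5695 bits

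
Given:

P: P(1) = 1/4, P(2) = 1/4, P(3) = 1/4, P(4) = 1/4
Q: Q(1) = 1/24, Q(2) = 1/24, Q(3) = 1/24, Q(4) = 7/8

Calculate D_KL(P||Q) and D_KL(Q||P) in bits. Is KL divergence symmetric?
D_KL(P||Q) = 1.4869 bits, D_KL(Q||P) = 1.2583 bits. No, KL divergence is not symmetric.

D_KL(P||Q) = Σ P(x) log₂(P(x)/Q(x))

Computing term by term:
  P(1)·log₂(P(1)/Q(1)) = (1/4)·log₂((1/4)/(1/24)) = 0.64624
  P(2)·log₂(P(2)/Q(2)) = (1/4)·log₂((1/4)/(1/24)) = 0.64624
  P(3)·log₂(P(3)/Q(3)) = (1/4)·log₂((1/4)/(1/24)) = 0.64624
  P(4)·log₂(P(4)/Q(4)) = (1/4)·log₂((1/4)/(7/8)) = -0.45184

D_KL(P||Q) = 0.64624 + 0.64624 + 0.64624 - 0.45184 = 1.48688 ≈ 1.4869 bits

D_KL(Q||P) = Σ Q(x) log₂(Q(x)/P(x))

Computing term by term:
  Q(1)·log₂(Q(1)/P(1)) = (1/24)·log₂((1/24)/(1/4)) = -0.10771
  Q(2)·log₂(Q(2)/P(2)) = (1/24)·log₂((1/24)/(1/4)) = -0.10771
  Q(3)·log₂(Q(3)/P(3)) = (1/24)·log₂((1/24)/(1/4)) = -0.10771
  Q(4)·log₂(Q(4)/P(4)) = (7/8)·log₂((7/8)/(1/4)) = 1.58144

D_KL(Q||P) = -0.10771 - 0.10771 - 0.10771 + 1.58144 = 1.25831 ≈ 1.2583 bits

These are NOT equal (difference: 0.2286 bits). KL divergence is asymmetric: D_KL(P||Q) ≠ D_KL(Q||P) in general.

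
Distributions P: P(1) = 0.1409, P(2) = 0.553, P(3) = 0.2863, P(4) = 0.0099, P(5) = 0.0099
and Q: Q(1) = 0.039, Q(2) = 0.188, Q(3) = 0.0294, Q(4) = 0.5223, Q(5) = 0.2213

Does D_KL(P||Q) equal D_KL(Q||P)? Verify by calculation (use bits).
D_KL(P||Q) = 1.9610 bits, D_KL(Q||P) = 3.5188 bits. No — D_KL(P||Q) ≠ D_KL(Q||P) for this pair.

D_KL(P||Q) = Σ P(x) log₂(P(x)/Q(x))

Computing term by term:
  P(1)·log₂(P(1)/Q(1)) = 0.1409·log₂(0.1409/0.039) = 0.26111
  P(2)·log₂(P(2)/Q(2)) = 0.553·log₂(0.553/0.188) = 0.86077
  P(3)·log₂(P(3)/Q(3)) = 0.2863·log₂(0.2863/0.0294) = 0.94011
  P(4)·log₂(P(4)/Q(4)) = 0.0099·log₂(0.0099/0.5223) = -0.05664
  P(5)·log₂(P(5)/Q(5)) = 0.0099·log₂(0.0099/0.2213) = -0.04438

D_KL(P||Q) = 0.26111 + 0.86077 + 0.94011 - 0.05664 - 0.04438 = 1.96097 ≈ 1.9610 bits

D_KL(Q||P) = Σ Q(x) log₂(Q(x)/P(x))

Computing term by term:
  Q(1)·log₂(Q(1)/P(1)) = 0.039·log₂(0.039/0.1409) = -0.07227
  Q(2)·log₂(Q(2)/P(2)) = 0.188·log₂(0.188/0.553) = -0.29263
  Q(3)·log₂(Q(3)/P(3)) = 0.0294·log₂(0.0294/0.2863) = -0.09654
  Q(4)·log₂(Q(4)/P(4)) = 0.5223·log₂(0.5223/0.0099) = 2.98824
  Q(5)·log₂(Q(5)/P(5)) = 0.2213·log₂(0.2213/0.0099) = 0.99196

D_KL(Q||P) = -0.07227 - 0.29263 - 0.09654 + 2.98824 + 0.99196 = 3.51876 ≈ 3.5188 bits

These are NOT equal (difference: 1.5578 bits). KL divergence is asymmetric: D_KL(P||Q) ≠ D_KL(Q||P) in general.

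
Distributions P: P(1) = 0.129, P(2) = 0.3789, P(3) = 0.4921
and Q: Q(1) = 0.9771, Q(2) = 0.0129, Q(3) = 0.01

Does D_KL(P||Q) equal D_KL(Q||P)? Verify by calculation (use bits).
D_KL(P||Q) = 4.2369 bits, D_KL(Q||P) = 2.7351 bits. No — D_KL(P||Q) ≠ D_KL(Q||P) for this pair.

D_KL(P||Q) = Σ P(x) log₂(P(x)/Q(x))

Computing term by term:
  P(1)·log₂(P(1)/Q(1)) = 0.129·log₂(0.129/0.9771) = -0.37683
  P(2)·log₂(P(2)/Q(2)) = 0.3789·log₂(0.3789/0.0129) = 1.84766
  P(3)·log₂(P(3)/Q(3)) = 0.4921·log₂(0.4921/0.01) = 2.76603

D_KL(P||Q) = -0.37683 + 1.84766 + 2.76603 = 4.23686 ≈ 4.2369 bits

D_KL(Q||P) = Σ Q(x) log₂(Q(x)/P(x))

Computing term by term:
  Q(1)·log₂(Q(1)/P(1)) = 0.9771·log₂(0.9771/0.129) = 2.85424
  Q(2)·log₂(Q(2)/P(2)) = 0.0129·log₂(0.0129/0.3789) = -0.06291
  Q(3)·log₂(Q(3)/P(3)) = 0.01·log₂(0.01/0.4921) = -0.05621

D_KL(Q||P) = 2.85424 - 0.06291 - 0.05621 = 2.73512 ≈ 2.7351 bits

These are NOT equal (difference: 1.5018 bits). KL divergence is asymmetric: D_KL(P||Q) ≠ D_KL(Q||P) in general.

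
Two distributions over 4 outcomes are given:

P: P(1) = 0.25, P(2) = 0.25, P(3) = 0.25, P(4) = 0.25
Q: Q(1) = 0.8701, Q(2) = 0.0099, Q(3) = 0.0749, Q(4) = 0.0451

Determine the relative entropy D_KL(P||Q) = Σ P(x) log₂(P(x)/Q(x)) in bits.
1.7672 bits

D_KL(P||Q) = Σ P(x) log₂(P(x)/Q(x))

Computing term by term:
  P(1)·log₂(P(1)/Q(1)) = 0.25·log₂(0.25/0.8701) = -0.44981
  P(2)·log₂(P(2)/Q(2)) = 0.25·log₂(0.25/0.0099) = 1.16459
  P(3)·log₂(P(3)/Q(3)) = 0.25·log₂(0.25/0.0749) = 0.43472
  P(4)·log₂(P(4)/Q(4)) = 0.25·log₂(0.25/0.0451) = 0.61768

D_KL(P||Q) = -0.44981 + 1.16459 + 0.43472 + 0.61768 = 1.76718 ≈ 1.7672 bits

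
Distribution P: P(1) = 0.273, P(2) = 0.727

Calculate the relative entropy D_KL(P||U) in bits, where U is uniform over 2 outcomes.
0.1543 bits

U(i) = 1/2 for all i

D_KL(P||U) = Σ P(x) log₂(P(x) / (1/2))
           = Σ P(x) log₂(P(x)) + log₂(2)
           = log₂(2) - H(P)

H(P) = -Σ P(x) log₂(P(x)):
  -P(1)·log₂(P(1)) = -(0.273)·log₂(0.273) = 0.51134
  -P(2)·log₂(P(2)) = -(0.727)·log₂(0.727) = 0.33440
H(P) = 0.51134 + 0.33440 = 0.84574 bits

log₂(2) = 1.00000 bits

D_KL(P||U) = 1.00000 - 0.84574 = 0.15426 ≈ 0.1543 bits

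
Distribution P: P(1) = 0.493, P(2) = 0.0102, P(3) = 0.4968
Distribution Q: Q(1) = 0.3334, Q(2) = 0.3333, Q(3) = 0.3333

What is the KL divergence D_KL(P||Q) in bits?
0.5130 bits

D_KL(P||Q) = Σ P(x) log₂(P(x)/Q(x))

Computing term by term:
  P(1)·log₂(P(1)/Q(1)) = 0.493·log₂(0.493/0.3334) = 0.27822
  P(2)·log₂(P(2)/Q(2)) = 0.0102·log₂(0.0102/0.3333) = -0.05131
  P(3)·log₂(P(3)/Q(3)) = 0.4968·log₂(0.4968/0.3333) = 0.28608

D_KL(P||Q) = 0.27822 - 0.05131 + 0.28608 = 0.51299 ≈ 0.5130 bits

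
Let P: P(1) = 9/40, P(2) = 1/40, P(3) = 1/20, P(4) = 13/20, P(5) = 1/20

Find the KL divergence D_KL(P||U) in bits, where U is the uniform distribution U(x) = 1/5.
0.8685 bits

U(i) = 1/5 for all i

D_KL(P||U) = Σ P(x) log₂(P(x) / (1/5))
           = Σ P(x) log₂(P(x)) + log₂(5)
           = log₂(5) - H(P)

H(P) = -Σ P(x) log₂(P(x)):
  -P(1)·log₂(P(1)) = -(9/40)·log₂(9/40) = 0.48420
  -P(2)·log₂(P(2)) = -(1/40)·log₂(1/40) = 0.13305
  -P(3)·log₂(P(3)) = -(1/20)·log₂(1/20) = 0.21610
  -P(4)·log₂(P(4)) = -(13/20)·log₂(13/20) = 0.40397
  -P(5)·log₂(P(5)) = -(1/20)·log₂(1/20) = 0.21610
H(P) = 0.48420 + 0.13305 + 0.21610 + 0.40397 + 0.21610 = 1.45342 bits

log₂(5) = 2.32193 bits

D_KL(P||U) = 2.32193 - 1.45342 = 0.86851 ≈ 0.8685 bits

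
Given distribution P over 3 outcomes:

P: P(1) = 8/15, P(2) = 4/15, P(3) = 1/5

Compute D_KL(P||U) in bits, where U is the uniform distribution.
0.1284 bits

U(i) = 1/3 for all i

D_KL(P||U) = Σ P(x) log₂(P(x) / (1/3))
           = Σ P(x) log₂(P(x)) + log₂(3)
           = log₂(3) - H(P)

H(P) = -Σ P(x) log₂(P(x)):
  -P(1)·log₂(P(1)) = -(8/15)·log₂(8/15) = 0.48367
  -P(2)·log₂(P(2)) = -(4/15)·log₂(4/15) = 0.50850
  -P(3)·log₂(P(3)) = -(1/5)·log₂(1/5) = 0.46439
H(P) = 0.48367 + 0.50850 + 0.46439 = 1.45656 bits

log₂(3) = 1.58496 bits

D_KL(P||U) = 1.58496 - 1.45656 = 0.12840 ≈ 0.1284 bits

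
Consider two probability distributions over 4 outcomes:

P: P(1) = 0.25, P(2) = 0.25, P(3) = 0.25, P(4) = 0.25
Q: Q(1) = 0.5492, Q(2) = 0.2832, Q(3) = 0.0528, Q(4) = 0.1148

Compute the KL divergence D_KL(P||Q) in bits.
0.5127 bits

D_KL(P||Q) = Σ P(x) log₂(P(x)/Q(x))

Computing term by term:
  P(1)·log₂(P(1)/Q(1)) = 0.25·log₂(0.25/0.5492) = -0.28385
  P(2)·log₂(P(2)/Q(2)) = 0.25·log₂(0.25/0.2832) = -0.04497
  P(3)·log₂(P(3)/Q(3)) = 0.25·log₂(0.25/0.0528) = 0.56083
  P(4)·log₂(P(4)/Q(4)) = 0.25·log₂(0.25/0.1148) = 0.28070

D_KL(P||Q) = -0.28385 - 0.04497 + 0.56083 + 0.28070 = 0.51271 ≈ 0.5127 bits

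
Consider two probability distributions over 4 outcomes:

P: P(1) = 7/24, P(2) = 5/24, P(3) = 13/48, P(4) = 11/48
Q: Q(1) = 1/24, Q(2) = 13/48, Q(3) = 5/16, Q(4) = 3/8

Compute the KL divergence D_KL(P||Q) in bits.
0.5212 bits

D_KL(P||Q) = Σ P(x) log₂(P(x)/Q(x))

Computing term by term:
  P(1)·log₂(P(1)/Q(1)) = (7/24)·log₂((7/24)/(1/24)) = 0.81881
  P(2)·log₂(P(2)/Q(2)) = (5/24)·log₂((5/24)/(13/48)) = -0.07886
  P(3)·log₂(P(3)/Q(3)) = (13/48)·log₂((13/48)/(5/16)) = -0.05591
  P(4)·log₂(P(4)/Q(4)) = (11/48)·log₂((11/48)/(3/8)) = -0.16282

D_KL(P||Q) = 0.81881 - 0.07886 - 0.05591 - 0.16282 = 0.52122 ≈ 0.5212 bits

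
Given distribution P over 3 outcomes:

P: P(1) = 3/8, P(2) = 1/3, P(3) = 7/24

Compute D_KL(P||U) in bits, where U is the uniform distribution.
0.0075 bits

U(i) = 1/3 for all i

D_KL(P||U) = Σ P(x) log₂(P(x) / (1/3))
           = Σ P(x) log₂(P(x)) + log₂(3)
           = log₂(3) - H(P)

H(P) = -Σ P(x) log₂(P(x)):
  -P(1)·log₂(P(1)) = -(3/8)·log₂(3/8) = 0.53064
  -P(2)·log₂(P(2)) = -(1/3)·log₂(1/3) = 0.52832
  -P(3)·log₂(P(3)) = -(7/24)·log₂(7/24) = 0.51847
H(P) = 0.53064 + 0.52832 + 0.51847 = 1.57743 bits

log₂(3) = 1.58496 bits

D_KL(P||U) = 1.58496 - 1.57743 = 0.00753 ≈ 0.0075 bits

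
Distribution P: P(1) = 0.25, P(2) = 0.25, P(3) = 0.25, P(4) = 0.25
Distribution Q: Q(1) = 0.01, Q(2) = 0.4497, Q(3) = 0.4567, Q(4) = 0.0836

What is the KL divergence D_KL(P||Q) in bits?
1.1270 bits

D_KL(P||Q) = Σ P(x) log₂(P(x)/Q(x))

Computing term by term:
  P(1)·log₂(P(1)/Q(1)) = 0.25·log₂(0.25/0.01) = 1.16096
  P(2)·log₂(P(2)/Q(2)) = 0.25·log₂(0.25/0.4497) = -0.21176
  P(3)·log₂(P(3)/Q(3)) = 0.25·log₂(0.25/0.4567) = -0.21733
  P(4)·log₂(P(4)/Q(4)) = 0.25·log₂(0.25/0.0836) = 0.39509

D_KL(P||Q) = 1.16096 - 0.21176 - 0.21733 + 0.39509 = 1.12696 ≈ 1.1270 bits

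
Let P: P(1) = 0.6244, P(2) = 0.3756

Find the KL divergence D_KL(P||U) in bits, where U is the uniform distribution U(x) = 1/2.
0.0451 bits

U(i) = 1/2 for all i

D_KL(P||U) = Σ P(x) log₂(P(x) / (1/2))
           = Σ P(x) log₂(P(x)) + log₂(2)
           = log₂(2) - H(P)

H(P) = -Σ P(x) log₂(P(x)):
  -P(1)·log₂(P(1)) = -(0.6244)·log₂(0.6244) = 0.42425
  -P(2)·log₂(P(2)) = -(0.3756)·log₂(0.3756) = 0.53062
H(P) = 0.42425 + 0.53062 = 0.95487 bits

log₂(2) = 1.00000 bits

D_KL(P||U) = 1.00000 - 0.95487 = 0.04513 ≈ 0.0451 bits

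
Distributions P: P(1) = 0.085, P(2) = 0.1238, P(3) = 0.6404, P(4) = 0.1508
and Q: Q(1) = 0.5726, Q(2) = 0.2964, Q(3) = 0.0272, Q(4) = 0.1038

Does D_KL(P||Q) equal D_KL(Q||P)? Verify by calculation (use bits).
D_KL(P||Q) = 2.6099 bits, D_KL(Q||P) = 1.7692 bits. No — D_KL(P||Q) ≠ D_KL(Q||P) for this pair.

D_KL(P||Q) = Σ P(x) log₂(P(x)/Q(x))

Computing term by term:
  P(1)·log₂(P(1)/Q(1)) = 0.085·log₂(0.085/0.5726) = -0.23392
  P(2)·log₂(P(2)/Q(2)) = 0.1238·log₂(0.1238/0.2964) = -0.15593
  P(3)·log₂(P(3)/Q(3)) = 0.6404·log₂(0.6404/0.0272) = 2.91849
  P(4)·log₂(P(4)/Q(4)) = 0.1508·log₂(0.1508/0.1038) = 0.08126

D_KL(P||Q) = -0.23392 - 0.15593 + 2.91849 + 0.08126 = 2.60990 ≈ 2.6099 bits

D_KL(Q||P) = Σ Q(x) log₂(Q(x)/P(x))

Computing term by term:
  Q(1)·log₂(Q(1)/P(1)) = 0.5726·log₂(0.5726/0.085) = 1.57579
  Q(2)·log₂(Q(2)/P(2)) = 0.2964·log₂(0.2964/0.1238) = 0.37333
  Q(3)·log₂(Q(3)/P(3)) = 0.0272·log₂(0.0272/0.6404) = -0.12396
  Q(4)·log₂(Q(4)/P(4)) = 0.1038·log₂(0.1038/0.1508) = -0.05593

D_KL(Q||P) = 1.57579 + 0.37333 - 0.12396 - 0.05593 = 1.76923 ≈ 1.7692 bits

These are NOT equal (difference: 0.8407 bits). KL divergence is asymmetric: D_KL(P||Q) ≠ D_KL(Q||P) in general.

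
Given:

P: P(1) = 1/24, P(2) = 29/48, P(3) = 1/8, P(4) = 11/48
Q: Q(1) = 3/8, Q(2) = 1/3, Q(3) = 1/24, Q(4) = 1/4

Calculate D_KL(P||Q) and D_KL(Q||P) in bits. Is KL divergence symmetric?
D_KL(P||Q) = 0.5556 bits, D_KL(Q||P) = 0.8681 bits. No, KL divergence is not symmetric.

D_KL(P||Q) = Σ P(x) log₂(P(x)/Q(x))

Computing term by term:
  P(1)·log₂(P(1)/Q(1)) = (1/24)·log₂((1/24)/(3/8)) = -0.13208
  P(2)·log₂(P(2)/Q(2)) = (29/48)·log₂((29/48)/(1/3)) = 0.51836
  P(3)·log₂(P(3)/Q(3)) = (1/8)·log₂((1/8)/(1/24)) = 0.19812
  P(4)·log₂(P(4)/Q(4)) = (11/48)·log₂((11/48)/(1/4)) = -0.02877

D_KL(P||Q) = -0.13208 + 0.51836 + 0.19812 - 0.02877 = 0.55563 ≈ 0.5556 bits

D_KL(Q||P) = Σ Q(x) log₂(Q(x)/P(x))

Computing term by term:
  Q(1)·log₂(Q(1)/P(1)) = (3/8)·log₂((3/8)/(1/24)) = 1.18872
  Q(2)·log₂(Q(2)/P(2)) = (1/3)·log₂((1/3)/(29/48)) = -0.28599
  Q(3)·log₂(Q(3)/P(3)) = (1/24)·log₂((1/24)/(1/8)) = -0.06604
  Q(4)·log₂(Q(4)/P(4)) = (1/4)·log₂((1/4)/(11/48)) = 0.03138

D_KL(Q||P) = 1.18872 - 0.28599 - 0.06604 + 0.03138 = 0.86807 ≈ 0.8681 bits

These are NOT equal (difference: 0.3125 bits). KL divergence is asymmetric: D_KL(P||Q) ≠ D_KL(Q||P) in general.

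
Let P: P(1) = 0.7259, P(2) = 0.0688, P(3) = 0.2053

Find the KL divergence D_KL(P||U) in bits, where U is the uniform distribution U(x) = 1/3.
0.5149 bits

U(i) = 1/3 for all i

D_KL(P||U) = Σ P(x) log₂(P(x) / (1/3))
           = Σ P(x) log₂(P(x)) + log₂(3)
           = log₂(3) - H(P)

H(P) = -Σ P(x) log₂(P(x)):
  -P(1)·log₂(P(1)) = -(0.7259)·log₂(0.7259) = 0.33548
  -P(2)·log₂(P(2)) = -(0.0688)·log₂(0.0688) = 0.26567
  -P(3)·log₂(P(3)) = -(0.2053)·log₂(0.2053) = 0.46895
H(P) = 0.33548 + 0.26567 + 0.46895 = 1.07010 bits

log₂(3) = 1.58496 bits

D_KL(P||U) = 1.58496 - 1.07010 = 0.51486 ≈ 0.5149 bits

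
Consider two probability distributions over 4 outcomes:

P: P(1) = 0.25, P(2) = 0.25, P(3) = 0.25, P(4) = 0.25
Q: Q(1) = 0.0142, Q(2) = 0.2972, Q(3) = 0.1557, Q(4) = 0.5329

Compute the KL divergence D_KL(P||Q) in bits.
0.8699 bits

D_KL(P||Q) = Σ P(x) log₂(P(x)/Q(x))

Computing term by term:
  P(1)·log₂(P(1)/Q(1)) = 0.25·log₂(0.25/0.0142) = 1.03449
  P(2)·log₂(P(2)/Q(2)) = 0.25·log₂(0.25/0.2972) = -0.06238
  P(3)·log₂(P(3)/Q(3)) = 0.25·log₂(0.25/0.1557) = 0.17079
  P(4)·log₂(P(4)/Q(4)) = 0.25·log₂(0.25/0.5329) = -0.27298

D_KL(P||Q) = 1.03449 - 0.06238 + 0.17079 - 0.27298 = 0.86992 ≈ 0.8699 bits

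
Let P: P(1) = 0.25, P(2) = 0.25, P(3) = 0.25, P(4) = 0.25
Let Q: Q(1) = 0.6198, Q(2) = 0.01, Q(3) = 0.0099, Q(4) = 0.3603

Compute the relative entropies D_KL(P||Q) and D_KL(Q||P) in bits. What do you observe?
D_KL(P||Q) = 1.8663 bits, D_KL(Q||P) = 0.9093 bits. The two directions give different values (D_KL(P||Q) exceeds D_KL(Q||P) by 0.9570 bits): KL divergence is asymmetric.

D_KL(P||Q) = Σ P(x) log₂(P(x)/Q(x))

Computing term by term:
  P(1)·log₂(P(1)/Q(1)) = 0.25·log₂(0.25/0.6198) = -0.32747
  P(2)·log₂(P(2)/Q(2)) = 0.25·log₂(0.25/0.01) = 1.16096
  P(3)·log₂(P(3)/Q(3)) = 0.25·log₂(0.25/0.0099) = 1.16459
  P(4)·log₂(P(4)/Q(4)) = 0.25·log₂(0.25/0.3603) = -0.13182

D_KL(P||Q) = -0.32747 + 1.16096 + 1.16459 - 0.13182 = 1.86626 ≈ 1.8663 bits

D_KL(Q||P) = Σ Q(x) log₂(Q(x)/P(x))

Computing term by term:
  Q(1)·log₂(Q(1)/P(1)) = 0.6198·log₂(0.6198/0.25) = 0.81186
  Q(2)·log₂(Q(2)/P(2)) = 0.01·log₂(0.01/0.25) = -0.04644
  Q(3)·log₂(Q(3)/P(3)) = 0.0099·log₂(0.0099/0.25) = -0.04612
  Q(4)·log₂(Q(4)/P(4)) = 0.3603·log₂(0.3603/0.25) = 0.18998

D_KL(Q||P) = 0.81186 - 0.04644 - 0.04612 + 0.18998 = 0.90928 ≈ 0.9093 bits

These are NOT equal (difference: 0.9570 bits). KL divergence is asymmetric: D_KL(P||Q) ≠ D_KL(Q||P) in general.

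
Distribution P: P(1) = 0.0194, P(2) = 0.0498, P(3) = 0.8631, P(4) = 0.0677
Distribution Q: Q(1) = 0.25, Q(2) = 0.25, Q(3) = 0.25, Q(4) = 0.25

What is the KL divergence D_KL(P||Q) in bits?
1.2278 bits

D_KL(P||Q) = Σ P(x) log₂(P(x)/Q(x))

Computing term by term:
  P(1)·log₂(P(1)/Q(1)) = 0.0194·log₂(0.0194/0.25) = -0.07154
  P(2)·log₂(P(2)/Q(2)) = 0.0498·log₂(0.0498/0.25) = -0.11592
  P(3)·log₂(P(3)/Q(3)) = 0.8631·log₂(0.8631/0.25) = 1.54288
  P(4)·log₂(P(4)/Q(4)) = 0.0677·log₂(0.0677/0.25) = -0.12759

D_KL(P||Q) = -0.07154 - 0.11592 + 1.54288 - 0.12759 = 1.22783 ≈ 1.2278 bits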